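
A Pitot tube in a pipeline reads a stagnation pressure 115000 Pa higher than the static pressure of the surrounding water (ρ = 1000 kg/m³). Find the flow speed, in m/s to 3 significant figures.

The dynamic pressure equals the rise in static pressure at the stagnation point: ΔP = ½ρv².
v = √(2ΔP/ρ) = √(2·115000/1000) = 15.2 m/s.

15.2 m/s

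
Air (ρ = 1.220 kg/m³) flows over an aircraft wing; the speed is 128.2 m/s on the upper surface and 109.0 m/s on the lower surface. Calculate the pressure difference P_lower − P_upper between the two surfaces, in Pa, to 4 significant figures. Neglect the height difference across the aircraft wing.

ΔP = 2778 Pa

Bernoulli (same height): P_lower − P_upper = ½ρ(v_upper² − v_lower²).
ΔP = ½·1.220·(128.2² − 109.0²) = 2778 Pa.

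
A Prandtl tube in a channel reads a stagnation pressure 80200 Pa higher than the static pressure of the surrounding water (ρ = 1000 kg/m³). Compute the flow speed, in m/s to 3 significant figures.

v ≈ 12.7 m/s

The dynamic pressure equals the rise in static pressure at the stagnation point: ΔP = ½ρv².
v = √(2ΔP/ρ) = √(2·80200/1000) = 12.7 m/s.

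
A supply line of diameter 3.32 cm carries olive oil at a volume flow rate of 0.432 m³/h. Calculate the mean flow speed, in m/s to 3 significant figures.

0.139 m/s

Q = 0.432 m³/h = 0.000120 m³/s.
v = Q/A = 0.000120 / 0.000866 = 0.139 m/s.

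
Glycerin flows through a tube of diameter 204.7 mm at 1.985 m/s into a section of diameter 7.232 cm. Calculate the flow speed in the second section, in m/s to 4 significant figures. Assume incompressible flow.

v₂ = 15.90 m/s

Mass conservation (A₁v₁ = A₂v₂) gives v₂ = 1.985 × 329.1/41.08 = 15.90 m/s.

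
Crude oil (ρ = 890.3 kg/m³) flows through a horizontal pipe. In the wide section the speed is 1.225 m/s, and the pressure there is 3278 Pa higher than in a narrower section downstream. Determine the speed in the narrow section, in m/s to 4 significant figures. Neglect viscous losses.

v₂ = 2.977 m/s

With h₁ = h₂, rearranging Bernoulli gives v₂ = √(v₁² + 2ΔP/ρ).
v₂ = √(1.225² + 2·3278/890.3) = √(1.501 + 7.364) = 2.977 m/s.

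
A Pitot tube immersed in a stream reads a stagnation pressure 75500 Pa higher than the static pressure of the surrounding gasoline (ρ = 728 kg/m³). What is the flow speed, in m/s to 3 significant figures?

v ≈ 14.4 m/s

Bernoulli between the free stream and the stagnation point: ½ρv² = P_stag − P_static.
v = √(2ΔP/ρ) = √(2·75500/728) = 14.4 m/s.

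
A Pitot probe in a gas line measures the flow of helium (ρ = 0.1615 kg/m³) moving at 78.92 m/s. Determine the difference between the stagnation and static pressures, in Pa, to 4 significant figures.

Bernoulli between the free stream and the stagnation point: ½ρv² = P_stag − P_static.
ΔP = ½·0.1615·78.92² = 502.9 Pa.

ΔP = 502.9 Pa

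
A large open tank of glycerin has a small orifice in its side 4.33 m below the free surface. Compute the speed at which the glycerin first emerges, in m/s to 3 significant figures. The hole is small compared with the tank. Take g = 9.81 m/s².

v ≈ 9.22 m/s

With the surface at rest and both surface and jet at atmospheric pressure, Bernoulli gives ρg h = ½ρv², so v = √(2gh) = √(2·9.81·4.33) = 9.22 m/s.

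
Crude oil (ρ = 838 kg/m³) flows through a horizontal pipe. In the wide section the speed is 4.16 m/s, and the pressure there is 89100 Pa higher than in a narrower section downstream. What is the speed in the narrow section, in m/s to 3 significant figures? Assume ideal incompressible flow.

15.2 m/s

Horizontal Bernoulli: P₁ + ½ρv₁² = P₂ + ½ρv₂², so v₂² = v₁² + 2(P₁ − P₂)/ρ.
v₂ = √(4.16² + 2·89100/838) = √(17.3 + 213) = 15.2 m/s.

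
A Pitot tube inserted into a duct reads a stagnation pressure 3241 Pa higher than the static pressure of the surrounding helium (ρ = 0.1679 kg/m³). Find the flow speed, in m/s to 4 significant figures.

v = 196.5 m/s

At the stagnation point the flow is brought to rest, so Bernoulli gives P_stag − P_static = ½ρv².
v = √(2ΔP/ρ) = √(2·3241/0.1679) = 196.5 m/s.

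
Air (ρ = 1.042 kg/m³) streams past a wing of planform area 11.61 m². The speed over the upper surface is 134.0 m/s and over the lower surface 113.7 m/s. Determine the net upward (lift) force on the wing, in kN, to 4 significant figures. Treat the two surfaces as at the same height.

With equal heights on the two surfaces, Bernoulli gives P_lower − P_upper = ½ρ(v_upper² − v_lower²).
ΔP = ½·1.042·(134.0² − 113.7²) = 2620 Pa.
Lift = ΔP · A = 2620 × 11.61 = 30420 N.

F ≈ 30.42 kN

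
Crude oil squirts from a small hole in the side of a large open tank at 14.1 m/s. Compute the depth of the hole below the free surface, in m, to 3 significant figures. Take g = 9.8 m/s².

Torricelli: v = √(2gh), so h = v²/(2g).
h = 14.1²/(2·9.8) = 199/19.60 = 10.1 m.

h ≈ 10.1 m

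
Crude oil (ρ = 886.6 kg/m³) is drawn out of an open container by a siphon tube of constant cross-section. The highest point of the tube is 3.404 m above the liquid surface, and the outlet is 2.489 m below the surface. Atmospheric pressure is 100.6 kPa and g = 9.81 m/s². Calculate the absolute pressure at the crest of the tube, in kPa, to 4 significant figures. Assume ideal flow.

P_top ≈ 49.35 kPa

From the surface to the outlet (both open to atmosphere, surface at rest): v = √(2g·h_out) = √(2·9.81·2.489) = 6.988 m/s.
The bore is uniform, so the speed at the crest is the same v. Bernoulli surface→crest: P_atm = P_top + ½ρv² + ρg·h_top.
P_top = 100600 − ½·886.6·6.988² − 886.6·9.81·3.404 = 49350 Pa.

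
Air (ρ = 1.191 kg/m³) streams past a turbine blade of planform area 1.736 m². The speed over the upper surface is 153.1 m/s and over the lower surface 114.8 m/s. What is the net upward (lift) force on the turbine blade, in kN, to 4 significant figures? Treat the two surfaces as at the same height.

10.61 kN

The faster flow above has the lower pressure; Bernoulli (same height) gives ΔP = ½ρ(v_up² − v_low²).
ΔP = ½·1.191·(153.1² − 114.8²) = 6110 Pa.
Lift = ΔP · A = 6110 × 1.736 = 10610 N.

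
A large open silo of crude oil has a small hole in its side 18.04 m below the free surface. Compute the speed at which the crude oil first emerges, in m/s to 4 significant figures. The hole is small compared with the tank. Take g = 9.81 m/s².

v ≈ 18.81 m/s

Bernoulli from surface to hole (P equal, v_surface ≈ 0): v = √(2gh) = √(2×9.81×18.04) = 18.81 m/s.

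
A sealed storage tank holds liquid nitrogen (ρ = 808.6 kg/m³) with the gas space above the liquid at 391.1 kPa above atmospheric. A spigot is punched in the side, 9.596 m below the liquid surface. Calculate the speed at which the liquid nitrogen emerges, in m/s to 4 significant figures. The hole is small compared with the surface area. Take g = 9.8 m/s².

33.99 m/s

Take point 1 at the surface (v₁ ≈ 0) and point 2 at the hole (at atmospheric pressure). Bernoulli: P₁ + ρg h = P_atm + ½ρv₂².
With P₁ − P_atm = 391100 Pa, v₂ = √(2gh + 2ΔP/ρ) = √(2·9.8·9.596 + 2·391100/808.6) = 33.99 m/s.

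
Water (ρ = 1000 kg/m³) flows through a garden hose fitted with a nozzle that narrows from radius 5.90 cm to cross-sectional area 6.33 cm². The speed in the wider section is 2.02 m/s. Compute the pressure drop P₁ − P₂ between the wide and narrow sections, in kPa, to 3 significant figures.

ΔP ≈ 607 kPa

The volume flow rate is constant, so v₂ = (A₁/A₂)v₁ = (109/6.33)·2.02 = 34.9 m/s.
The pipe is horizontal, so Bernoulli reduces to P₁ + ½ρv₁² = P₂ + ½ρv₂².
P₁ − P₂ = ½·1000·(34.9² − 2.02²) = ½·1000·1210 = 607000 Pa.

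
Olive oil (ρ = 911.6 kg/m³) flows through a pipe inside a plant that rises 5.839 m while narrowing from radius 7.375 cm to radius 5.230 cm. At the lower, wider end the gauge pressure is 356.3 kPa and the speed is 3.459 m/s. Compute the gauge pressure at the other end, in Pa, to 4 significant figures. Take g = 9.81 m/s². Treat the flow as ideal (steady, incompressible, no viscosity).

Continuity gives A₁v₁ = A₂v₂, so v₂ = (170.9 cm²)/(85.93 cm²) × 3.459 m/s = 6.878 m/s.
Applying Bernoulli between the two ends and solving for P₂: P₂ = P₁ + ½ρ(v₁² − v₂²) − ρgΔh.
P₂ = 356300 + ½·911.6·(3.459² − 6.878²) − 911.6·9.81·(+5.839) = 356300 + (-16110) − (52220) = 288000 Pa.

P₂ ≈ 288000 Pa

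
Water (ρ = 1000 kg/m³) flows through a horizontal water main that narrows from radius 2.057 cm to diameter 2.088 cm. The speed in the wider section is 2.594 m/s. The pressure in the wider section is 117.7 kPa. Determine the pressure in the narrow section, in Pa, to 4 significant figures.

P₂ ≈ 70360 Pa

Continuity gives A₁v₁ = A₂v₂, so v₂ = (13.29 cm²)/(3.424 cm²) × 2.594 m/s = 10.07 m/s.
The pipe is horizontal, so Bernoulli reduces to P₁ + ½ρv₁² = P₂ + ½ρv₂².
P₂ = P₁ − ½ρ(v₂² − v₁²) = 117700 − ½·1000·(10.07² − 2.594²) = 117700 − 47340 = 70360 Pa.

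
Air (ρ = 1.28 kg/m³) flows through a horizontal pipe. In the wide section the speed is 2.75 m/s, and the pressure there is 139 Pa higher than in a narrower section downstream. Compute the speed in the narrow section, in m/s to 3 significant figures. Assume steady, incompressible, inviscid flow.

15.0 m/s

Horizontal Bernoulli: P₁ + ½ρv₁² = P₂ + ½ρv₂², so v₂² = v₁² + 2(P₁ − P₂)/ρ.
v₂ = √(2.75² + 2·139/1.28) = √(7.56 + 217) = 15.0 m/s.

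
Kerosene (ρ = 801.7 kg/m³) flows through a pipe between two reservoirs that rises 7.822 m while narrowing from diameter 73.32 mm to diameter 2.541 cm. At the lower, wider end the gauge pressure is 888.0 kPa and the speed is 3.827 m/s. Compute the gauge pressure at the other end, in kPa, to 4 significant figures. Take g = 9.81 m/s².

Continuity gives A₁v₁ = A₂v₂, so v₂ = (42.22 cm²)/(5.071 cm²) × 3.827 m/s = 31.86 m/s.
Energy conservation along the streamline gives P₂ = P₁ − ½ρ(v₂² − v₁²) − ρg(h₂ − h₁).
P₂ = 888000 + ½·801.7·(3.827² − 31.86²) − 801.7·9.81·(+7.822) = 888000 + (-401100) − (61520) = 425400 Pa.

P₂ ≈ 425.4 kPa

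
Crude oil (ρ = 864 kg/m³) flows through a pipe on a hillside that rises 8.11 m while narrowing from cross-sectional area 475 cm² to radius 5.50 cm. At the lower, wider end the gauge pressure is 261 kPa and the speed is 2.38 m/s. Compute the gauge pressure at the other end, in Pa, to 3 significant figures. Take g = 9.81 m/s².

By continuity, v₂ = v₁·A₁/A₂ = 2.38·(475/95.0) = 11.9 m/s.
Energy conservation along the streamline gives P₂ = P₁ − ½ρ(v₂² − v₁²) − ρg(h₂ − h₁).
P₂ = 261000 + ½·864·(2.38² − 11.9²) − 864·9.81·(+8.11) = 261000 + (-58700) − (68700) = 134000 Pa.

P₂ = 134000 Pa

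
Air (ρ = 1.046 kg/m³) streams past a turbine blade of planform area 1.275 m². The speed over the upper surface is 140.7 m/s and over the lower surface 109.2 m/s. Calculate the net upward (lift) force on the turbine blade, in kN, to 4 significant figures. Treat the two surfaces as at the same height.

The faster flow above has the lower pressure; Bernoulli (same height) gives ΔP = ½ρ(v_up² − v_low²).
ΔP = ½·1.046·(140.7² − 109.2²) = 4117 Pa.
Lift = ΔP · A = 4117 × 1.275 = 5249 N.

5.249 kN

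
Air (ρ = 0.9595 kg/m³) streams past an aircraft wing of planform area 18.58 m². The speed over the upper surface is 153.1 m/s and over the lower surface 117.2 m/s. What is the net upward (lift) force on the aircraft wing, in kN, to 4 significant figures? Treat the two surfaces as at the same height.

F ≈ 86.50 kN

With equal heights on the two surfaces, Bernoulli gives P_lower − P_upper = ½ρ(v_upper² − v_lower²).
ΔP = ½·0.9595·(153.1² − 117.2²) = 4655 Pa.
Lift = ΔP · A = 4655 × 18.58 = 86500 N.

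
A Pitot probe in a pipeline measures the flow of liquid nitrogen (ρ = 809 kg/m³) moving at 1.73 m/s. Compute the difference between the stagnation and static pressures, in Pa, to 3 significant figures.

1210 Pa

At the stagnation point the flow is brought to rest, so Bernoulli gives P_stag − P_static = ½ρv².
ΔP = ½·809·1.73² = 1210 Pa.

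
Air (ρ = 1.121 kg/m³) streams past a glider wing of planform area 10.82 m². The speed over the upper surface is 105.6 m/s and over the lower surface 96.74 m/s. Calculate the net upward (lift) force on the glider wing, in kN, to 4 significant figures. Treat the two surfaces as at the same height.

With equal heights on the two surfaces, Bernoulli gives P_lower − P_upper = ½ρ(v_upper² − v_lower²).
ΔP = ½·1.121·(105.6² − 96.74²) = 1005 Pa.
Lift = ΔP · A = 1005 × 10.82 = 10870 N.

F ≈ 10.87 kN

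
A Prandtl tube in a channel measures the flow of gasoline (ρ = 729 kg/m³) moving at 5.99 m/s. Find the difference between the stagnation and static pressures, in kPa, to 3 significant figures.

Bernoulli between the free stream and the stagnation point: ½ρv² = P_stag − P_static.
ΔP = ½·729·5.99² = 13100 Pa.

ΔP ≈ 13.1 kPa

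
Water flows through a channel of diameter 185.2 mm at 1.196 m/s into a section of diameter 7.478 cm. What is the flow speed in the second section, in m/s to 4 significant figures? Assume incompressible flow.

v₂ ≈ 7.336 m/s

Continuity gives A₁v₁ = A₂v₂, so v₂ = (269.4 cm²)/(43.92 cm²) × 1.196 m/s = 7.336 m/s.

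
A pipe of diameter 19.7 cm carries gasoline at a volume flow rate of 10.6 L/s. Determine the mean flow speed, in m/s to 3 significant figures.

0.348 m/s

Q = 10.6 L/s = 0.0106 m³/s.
v = Q/A = 0.0106 / 0.0305 = 0.348 m/s.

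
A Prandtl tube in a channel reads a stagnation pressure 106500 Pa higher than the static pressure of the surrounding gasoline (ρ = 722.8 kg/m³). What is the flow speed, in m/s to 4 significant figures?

v ≈ 17.17 m/s

At the stagnation point the flow is brought to rest, so Bernoulli gives P_stag − P_static = ½ρv².
v = √(2ΔP/ρ) = √(2·106500/722.8) = 17.17 m/s.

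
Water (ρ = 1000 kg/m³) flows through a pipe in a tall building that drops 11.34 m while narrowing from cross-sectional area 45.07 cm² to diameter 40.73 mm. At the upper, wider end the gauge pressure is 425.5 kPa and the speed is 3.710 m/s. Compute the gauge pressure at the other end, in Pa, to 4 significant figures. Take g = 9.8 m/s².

By continuity, v₂ = v₁·A₁/A₂ = 3.710·(45.07/13.03) = 12.83 m/s.
Energy conservation along the streamline gives P₂ = P₁ − ½ρ(v₂² − v₁²) − ρg(h₂ − h₁).
P₂ = 425500 + ½·1000·(3.710² − 12.83²) − 1000·9.8·(−11.34) = 425500 + (-75470) − (-111100) = 461200 Pa.

P₂ = 461200 Pa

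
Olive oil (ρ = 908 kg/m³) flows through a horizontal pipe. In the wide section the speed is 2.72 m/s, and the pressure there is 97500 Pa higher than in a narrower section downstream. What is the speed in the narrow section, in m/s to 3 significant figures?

Horizontal Bernoulli: P₁ + ½ρv₁² = P₂ + ½ρv₂², so v₂² = v₁² + 2(P₁ − P₂)/ρ.
v₂ = √(2.72² + 2·97500/908) = √(7.40 + 215) = 14.9 m/s.

14.9 m/s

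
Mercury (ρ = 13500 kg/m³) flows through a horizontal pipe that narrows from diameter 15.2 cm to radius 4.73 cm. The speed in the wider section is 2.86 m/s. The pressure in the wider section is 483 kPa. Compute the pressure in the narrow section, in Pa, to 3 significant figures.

P₂ ≈ 170000 Pa

Mass conservation (A₁v₁ = A₂v₂) gives v₂ = 2.86 × 181/70.3 = 7.38 m/s.
The pipe is horizontal, so Bernoulli reduces to P₁ + ½ρv₁² = P₂ + ½ρv₂².
P₂ = P₁ − ½ρ(v₂² − v₁²) = 483000 − ½·13500·(7.38² − 2.86²) = 483000 − 313000 = 170000 Pa.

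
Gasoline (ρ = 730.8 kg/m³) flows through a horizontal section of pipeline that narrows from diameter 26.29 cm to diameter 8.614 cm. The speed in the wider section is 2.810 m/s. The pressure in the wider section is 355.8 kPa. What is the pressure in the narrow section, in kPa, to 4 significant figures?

P₂ = 108.3 kPa

The volume flow rate is constant, so v₂ = (A₁/A₂)v₁ = (542.8/58.28)·2.810 = 26.17 m/s.
With no height change, Bernoulli's equation is P₁ + ½ρv₁² = P₂ + ½ρv₂².
P₂ = P₁ − ½ρ(v₂² − v₁²) = 355800 − ½·730.8·(26.17² − 2.810²) = 355800 − 247500 = 108300 Pa.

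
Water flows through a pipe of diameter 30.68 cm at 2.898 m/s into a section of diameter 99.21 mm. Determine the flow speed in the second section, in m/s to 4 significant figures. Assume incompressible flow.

v₂ ≈ 27.71 m/s

The volume flow rate is constant, so v₂ = (A₁/A₂)v₁ = (739.3/77.30)·2.898 = 27.71 m/s.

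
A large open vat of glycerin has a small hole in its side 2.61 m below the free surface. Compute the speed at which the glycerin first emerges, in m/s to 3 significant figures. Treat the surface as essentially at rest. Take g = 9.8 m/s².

v = 7.15 m/s

Bernoulli from surface to hole (P equal, v_surface ≈ 0): v = √(2gh) = √(2×9.8×2.61) = 7.15 m/s.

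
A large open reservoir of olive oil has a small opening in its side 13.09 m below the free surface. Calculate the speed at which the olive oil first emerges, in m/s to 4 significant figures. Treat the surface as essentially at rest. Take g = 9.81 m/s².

The surface is effectively still and both ends are open, so ½v² = gh and v = √(2·9.81·13.09) = 16.03 m/s.

16.03 m/s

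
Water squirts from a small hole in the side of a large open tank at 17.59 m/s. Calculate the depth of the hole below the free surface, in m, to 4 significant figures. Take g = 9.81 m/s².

For a small hole in a large open tank, ½v² = gh, giving h = v²/(2g).
h = 17.59²/(2·9.81) = 309.4/19.62 = 15.77 m.

15.77 m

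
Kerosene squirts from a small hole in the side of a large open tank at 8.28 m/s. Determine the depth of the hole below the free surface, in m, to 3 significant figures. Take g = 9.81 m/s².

Torricelli: v = √(2gh), so h = v²/(2g).
h = 8.28²/(2·9.81) = 68.6/19.62 = 3.49 m.

3.49 m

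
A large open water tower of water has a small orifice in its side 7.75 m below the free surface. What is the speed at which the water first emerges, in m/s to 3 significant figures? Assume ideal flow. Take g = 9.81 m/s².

Bernoulli from surface to hole (P equal, v_surface ≈ 0): v = √(2gh) = √(2×9.81×7.75) = 12.3 m/s.

12.3 m/s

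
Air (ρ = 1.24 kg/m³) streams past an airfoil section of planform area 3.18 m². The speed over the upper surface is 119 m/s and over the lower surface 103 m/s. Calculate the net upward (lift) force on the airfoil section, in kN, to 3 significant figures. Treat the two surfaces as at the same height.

From P + ½ρv² = const at equal height, P_low − P_up = ½ρ(v_up² − v_low²).
ΔP = ½·1.24·(119² − 103²) = 2200 Pa.
Lift = ΔP · A = 2200 × 3.18 = 7000 N.

F ≈ 7.00 kN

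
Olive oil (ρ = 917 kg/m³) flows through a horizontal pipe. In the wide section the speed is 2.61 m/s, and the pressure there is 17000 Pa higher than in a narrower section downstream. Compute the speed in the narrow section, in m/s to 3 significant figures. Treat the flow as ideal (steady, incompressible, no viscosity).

Along the level pipe P + ½ρv² is conserved, hence v₂² = v₁² + 2(P₁ − P₂)/ρ.
v₂ = √(2.61² + 2·17000/917) = √(6.81 + 37.1) = 6.62 m/s.

v₂ = 6.62 m/s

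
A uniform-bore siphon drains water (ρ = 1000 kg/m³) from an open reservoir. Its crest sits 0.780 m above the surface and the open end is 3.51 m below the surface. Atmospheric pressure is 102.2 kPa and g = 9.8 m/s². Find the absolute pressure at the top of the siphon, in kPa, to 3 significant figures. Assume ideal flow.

The outlet speed comes from Torricelli: v = √(2g·3.51) = 8.29 m/s.
The bore is uniform, so the speed at the crest is the same v. Bernoulli surface→crest: P_atm = P_top + ½ρv² + ρg·h_top.
P_top = 102200 − ½·1000·8.29² − 1000·9.8·0.780 = 60200 Pa.

P_top = 60.2 kPa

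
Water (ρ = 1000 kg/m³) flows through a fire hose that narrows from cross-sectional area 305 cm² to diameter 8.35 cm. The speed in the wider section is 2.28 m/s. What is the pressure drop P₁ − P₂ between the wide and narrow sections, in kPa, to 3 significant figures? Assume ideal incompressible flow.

ΔP = 78.0 kPa

Mass conservation (A₁v₁ = A₂v₂) gives v₂ = 2.28 × 305/54.8 = 12.7 m/s.
With no height change, Bernoulli's equation is P₁ + ½ρv₁² = P₂ + ½ρv₂².
P₁ − P₂ = ½·1000·(12.7² − 2.28²) = ½·1000·156 = 78000 Pa.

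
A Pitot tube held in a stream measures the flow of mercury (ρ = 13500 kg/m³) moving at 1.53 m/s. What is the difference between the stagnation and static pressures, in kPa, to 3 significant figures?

ΔP = 15.8 kPa

Bernoulli between the free stream and the stagnation point: ½ρv² = P_stag − P_static.
ΔP = ½·13500·1.53² = 15800 Pa.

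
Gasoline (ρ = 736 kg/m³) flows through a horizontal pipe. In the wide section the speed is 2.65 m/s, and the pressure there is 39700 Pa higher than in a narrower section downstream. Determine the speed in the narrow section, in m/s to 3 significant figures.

v₂ ≈ 10.7 m/s

Horizontal Bernoulli: P₁ + ½ρv₁² = P₂ + ½ρv₂², so v₂² = v₁² + 2(P₁ − P₂)/ρ.
v₂ = √(2.65² + 2·39700/736) = √(7.02 + 108) = 10.7 m/s.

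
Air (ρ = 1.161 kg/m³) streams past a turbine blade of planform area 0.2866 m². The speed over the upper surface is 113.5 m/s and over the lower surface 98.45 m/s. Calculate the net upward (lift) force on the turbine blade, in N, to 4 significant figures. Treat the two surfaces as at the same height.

530.7 N

With equal heights on the two surfaces, Bernoulli gives P_lower − P_upper = ½ρ(v_upper² − v_lower²).
ΔP = ½·1.161·(113.5² − 98.45²) = 1852 Pa.
Lift = ΔP · A = 1852 × 0.2866 = 530.7 N.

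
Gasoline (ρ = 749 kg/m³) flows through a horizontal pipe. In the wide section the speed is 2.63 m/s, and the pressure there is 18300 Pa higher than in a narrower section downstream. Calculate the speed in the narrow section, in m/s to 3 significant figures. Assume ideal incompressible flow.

Along the level pipe P + ½ρv² is conserved, hence v₂² = v₁² + 2(P₁ − P₂)/ρ.
v₂ = √(2.63² + 2·18300/749) = √(6.92 + 48.9) = 7.47 m/s.

v₂ ≈ 7.47 m/s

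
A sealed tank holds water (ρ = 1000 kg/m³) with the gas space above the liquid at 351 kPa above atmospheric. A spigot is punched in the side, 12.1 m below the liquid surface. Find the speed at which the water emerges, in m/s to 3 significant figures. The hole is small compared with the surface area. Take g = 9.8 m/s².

Take point 1 at the surface (v₁ ≈ 0) and point 2 at the hole (at atmospheric pressure). Bernoulli: P₁ + ρg h = P_atm + ½ρv₂².
With P₁ − P_atm = 351000 Pa, v₂ = √(2gh + 2ΔP/ρ) = √(2·9.8·12.1 + 2·351000/1000) = 30.6 m/s.

v = 30.6 m/s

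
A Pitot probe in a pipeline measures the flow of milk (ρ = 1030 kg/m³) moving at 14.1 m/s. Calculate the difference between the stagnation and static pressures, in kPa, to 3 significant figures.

Bernoulli between the free stream and the stagnation point: ½ρv² = P_stag − P_static.
ΔP = ½·1030·14.1² = 102000 Pa.

102 kPa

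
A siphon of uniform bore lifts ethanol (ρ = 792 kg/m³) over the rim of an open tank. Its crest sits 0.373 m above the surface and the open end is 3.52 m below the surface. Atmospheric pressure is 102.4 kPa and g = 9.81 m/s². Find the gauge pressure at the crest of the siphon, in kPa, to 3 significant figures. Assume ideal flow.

-30.2 kPa

Bernoulli surface→outlet gives ½v² = g·h_out, so v = √(2·9.81·3.52) = 8.31 m/s.
With constant cross-section the crest speed equals v; applying Bernoulli from the surface up to the crest, P_top = P_atm − ½ρv² − ρg·h_top.
P_top = 102400 − ½·792·8.31² − 792·9.81·0.373 = 72200 Pa. So P_gauge = P_top − P_atm = -30200 Pa.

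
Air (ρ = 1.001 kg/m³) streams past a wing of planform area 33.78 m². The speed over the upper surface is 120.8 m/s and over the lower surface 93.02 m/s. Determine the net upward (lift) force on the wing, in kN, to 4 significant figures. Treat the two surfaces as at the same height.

F ≈ 100.4 kN

From P + ½ρv² = const at equal height, P_low − P_up = ½ρ(v_up² − v_low²).
ΔP = ½·1.001·(120.8² − 93.02²) = 2973 Pa.
Lift = ΔP · A = 2973 × 33.78 = 100400 N.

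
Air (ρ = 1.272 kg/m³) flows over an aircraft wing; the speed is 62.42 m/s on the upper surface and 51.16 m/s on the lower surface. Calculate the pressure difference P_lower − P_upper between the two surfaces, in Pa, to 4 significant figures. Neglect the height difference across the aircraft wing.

ΔP ≈ 813.4 Pa

With negligible Δh, P + ½ρv² is constant, so P_low − P_up = ½ρ(v_up² − v_low²).
ΔP = ½·1.272·(62.42² − 51.16²) = 813.4 Pa.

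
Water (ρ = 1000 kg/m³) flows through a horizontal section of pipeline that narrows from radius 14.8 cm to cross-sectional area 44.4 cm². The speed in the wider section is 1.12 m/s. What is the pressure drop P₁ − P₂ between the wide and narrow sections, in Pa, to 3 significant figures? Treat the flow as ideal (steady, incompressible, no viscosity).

ΔP ≈ 150000 Pa

Mass conservation (A₁v₁ = A₂v₂) gives v₂ = 1.12 × 688/44.4 = 17.4 m/s.
Bernoulli (h₁ = h₂): P₁ − P₂ = ½ρ(v₂² − v₁²).
P₁ − P₂ = ½·1000·(17.4² − 1.12²) = ½·1000·300 = 150000 Pa.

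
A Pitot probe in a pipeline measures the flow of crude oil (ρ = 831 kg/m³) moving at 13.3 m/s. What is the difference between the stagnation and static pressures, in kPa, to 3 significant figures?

ΔP ≈ 73.5 kPa

The dynamic pressure equals the rise in static pressure at the stagnation point: ΔP = ½ρv².
ΔP = ½·831·13.3² = 73500 Pa.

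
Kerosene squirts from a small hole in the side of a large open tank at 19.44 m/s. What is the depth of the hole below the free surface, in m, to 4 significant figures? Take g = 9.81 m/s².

h ≈ 19.26 m

For a small hole in a large open tank, ½v² = gh, giving h = v²/(2g).
h = 19.44²/(2·9.81) = 377.9/19.62 = 19.26 m.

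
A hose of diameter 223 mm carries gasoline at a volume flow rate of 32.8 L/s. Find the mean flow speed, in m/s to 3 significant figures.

v ≈ 0.840 m/s

Q = 32.8 L/s = 0.0328 m³/s.
v = Q/A = 0.0328 / 0.0391 = 0.840 m/s.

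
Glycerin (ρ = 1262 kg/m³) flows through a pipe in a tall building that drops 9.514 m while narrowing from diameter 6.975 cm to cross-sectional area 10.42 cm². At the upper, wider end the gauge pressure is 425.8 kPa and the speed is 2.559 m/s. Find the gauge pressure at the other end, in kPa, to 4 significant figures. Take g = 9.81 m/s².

Continuity gives A₁v₁ = A₂v₂, so v₂ = (38.21 cm²)/(10.42 cm²) × 2.559 m/s = 9.384 m/s.
Applying Bernoulli between the two ends and solving for P₂: P₂ = P₁ + ½ρ(v₁² − v₂²) − ρgΔh.
P₂ = 425800 + ½·1262·(2.559² − 9.384²) − 1262·9.81·(−9.514) = 425800 + (-51430) − (-117800) = 492200 Pa.

P₂ ≈ 492.2 kPa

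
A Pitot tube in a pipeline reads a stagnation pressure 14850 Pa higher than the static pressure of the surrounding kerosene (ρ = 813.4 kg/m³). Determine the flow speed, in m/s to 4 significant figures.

6.043 m/s

Bernoulli between the free stream and the stagnation point: ½ρv² = P_stag − P_static.
v = √(2ΔP/ρ) = √(2·14850/813.4) = 6.043 m/s.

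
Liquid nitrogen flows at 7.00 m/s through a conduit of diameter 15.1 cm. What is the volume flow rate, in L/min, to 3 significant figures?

Q ≈ 7520 L/min

Q = A·v = 0.0179 m² × 7.00 m/s = 0.125 m³/s.
Converting: 0.125 m³/s × 60000 = 7520 L/min.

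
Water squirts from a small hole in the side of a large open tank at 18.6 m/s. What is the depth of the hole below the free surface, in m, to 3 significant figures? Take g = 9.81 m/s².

Torricelli: v = √(2gh), so h = v²/(2g).
h = 18.6²/(2·9.81) = 346/19.62 = 17.6 m.

h ≈ 17.6 m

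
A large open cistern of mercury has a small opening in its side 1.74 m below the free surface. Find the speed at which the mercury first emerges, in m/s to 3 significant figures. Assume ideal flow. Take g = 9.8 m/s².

5.84 m/s

Bernoulli from surface to hole (P equal, v_surface ≈ 0): v = √(2gh) = √(2×9.8×1.74) = 5.84 m/s.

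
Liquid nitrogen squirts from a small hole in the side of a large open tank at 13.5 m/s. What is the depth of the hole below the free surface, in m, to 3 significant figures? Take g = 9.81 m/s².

For a small hole in a large open tank, ½v² = gh, giving h = v²/(2g).
h = 13.5²/(2·9.81) = 182/19.62 = 9.29 m.

h ≈ 9.29 m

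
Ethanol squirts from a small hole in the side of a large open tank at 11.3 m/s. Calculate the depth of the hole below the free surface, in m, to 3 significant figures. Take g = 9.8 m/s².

For a small hole in a large open tank, ½v² = gh, giving h = v²/(2g).
h = 11.3²/(2·9.8) = 128/19.60 = 6.51 m.

6.51 m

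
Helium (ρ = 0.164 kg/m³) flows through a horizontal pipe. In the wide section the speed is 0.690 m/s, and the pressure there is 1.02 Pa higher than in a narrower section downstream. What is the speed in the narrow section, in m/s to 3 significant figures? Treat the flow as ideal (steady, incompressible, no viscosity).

Horizontal Bernoulli: P₁ + ½ρv₁² = P₂ + ½ρv₂², so v₂² = v₁² + 2(P₁ − P₂)/ρ.
v₂ = √(0.690² + 2·1.02/0.164) = √(0.476 + 12.4) = 3.59 m/s.

v₂ = 3.59 m/s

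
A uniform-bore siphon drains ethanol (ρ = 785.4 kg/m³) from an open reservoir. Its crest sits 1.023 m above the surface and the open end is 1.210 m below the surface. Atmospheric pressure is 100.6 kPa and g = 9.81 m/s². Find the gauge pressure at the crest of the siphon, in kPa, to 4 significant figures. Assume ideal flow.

P_gauge ≈ -17.20 kPa

Bernoulli surface→outlet gives ½v² = g·h_out, so v = √(2·9.81·1.210) = 4.872 m/s.
With constant cross-section the crest speed equals v; applying Bernoulli from the surface up to the crest, P_top = P_atm − ½ρv² − ρg·h_top.
P_top = 100600 − ½·785.4·4.872² − 785.4·9.81·1.023 = 83400 Pa. So P_gauge = P_top − P_atm = -17200 Pa.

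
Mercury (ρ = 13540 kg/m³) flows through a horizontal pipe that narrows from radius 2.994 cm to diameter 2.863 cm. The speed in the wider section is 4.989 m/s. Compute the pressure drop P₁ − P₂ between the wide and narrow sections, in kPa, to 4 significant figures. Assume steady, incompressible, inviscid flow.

ΔP ≈ 3056 kPa

Continuity gives A₁v₁ = A₂v₂, so v₂ = (28.16 cm²)/(6.438 cm²) × 4.989 m/s = 21.82 m/s.
With no height change, Bernoulli's equation is P₁ + ½ρv₁² = P₂ + ½ρv₂².
P₁ − P₂ = ½·13540·(21.82² − 4.989²) = ½·13540·451.4 = 3056000 Pa.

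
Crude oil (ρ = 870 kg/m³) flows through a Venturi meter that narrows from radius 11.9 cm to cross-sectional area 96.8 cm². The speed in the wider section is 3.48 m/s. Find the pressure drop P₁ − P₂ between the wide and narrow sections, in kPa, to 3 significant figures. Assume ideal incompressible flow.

106 kPa

Continuity gives A₁v₁ = A₂v₂, so v₂ = (445 cm²)/(96.8 cm²) × 3.48 m/s = 16.0 m/s.
Bernoulli (h₁ = h₂): P₁ − P₂ = ½ρ(v₂² − v₁²).
P₁ − P₂ = ½·870·(16.0² − 3.48²) = ½·870·244 = 106000 Pa.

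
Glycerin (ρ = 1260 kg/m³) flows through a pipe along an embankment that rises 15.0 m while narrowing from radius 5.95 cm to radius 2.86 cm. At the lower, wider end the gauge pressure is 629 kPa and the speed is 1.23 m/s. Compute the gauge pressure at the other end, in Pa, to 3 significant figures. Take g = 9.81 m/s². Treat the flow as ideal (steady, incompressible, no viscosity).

Mass conservation (A₁v₁ = A₂v₂) gives v₂ = 1.23 × 111/25.7 = 5.32 m/s.
Applying Bernoulli between the two ends and solving for P₂: P₂ = P₁ + ½ρ(v₁² − v₂²) − ρgΔh.
P₂ = 629000 + ½·1260·(1.23² − 5.32²) − 1260·9.81·(+15.0) = 629000 + (-16900) − (185000) = 427000 Pa.

P₂ ≈ 427000 Pa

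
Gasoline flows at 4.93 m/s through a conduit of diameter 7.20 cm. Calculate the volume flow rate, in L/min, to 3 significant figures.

Q = A·v = 0.00407 m² × 4.93 m/s = 0.0201 m³/s.
Converting: 0.0201 m³/s × 60000 = 1200 L/min.

Q ≈ 1200 L/min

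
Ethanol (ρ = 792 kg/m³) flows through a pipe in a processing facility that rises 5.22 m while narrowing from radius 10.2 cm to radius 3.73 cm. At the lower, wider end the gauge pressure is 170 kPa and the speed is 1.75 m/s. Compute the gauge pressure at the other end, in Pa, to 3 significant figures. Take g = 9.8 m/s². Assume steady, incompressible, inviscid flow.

The volume flow rate is constant, so v₂ = (A₁/A₂)v₁ = (327/43.7)·1.75 = 13.1 m/s.
Bernoulli: P₁ + ½ρv₁² + ρg h₁ = P₂ + ½ρv₂² + ρg h₂, so P₂ = P₁ + ½ρ(v₁² − v₂²) − ρg(h₂ − h₁).
P₂ = 170000 + ½·792·(1.75² − 13.1²) − 792·9.8·(+5.22) = 170000 + (-66600) − (40500) = 62900 Pa.

P₂ ≈ 62900 Pa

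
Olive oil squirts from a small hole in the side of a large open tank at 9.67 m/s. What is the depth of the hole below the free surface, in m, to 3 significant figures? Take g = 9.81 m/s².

Inverting v = √(2gh) gives h = v² / 2g.
h = 9.67²/(2·9.81) = 93.5/19.62 = 4.77 m.

h = 4.77 m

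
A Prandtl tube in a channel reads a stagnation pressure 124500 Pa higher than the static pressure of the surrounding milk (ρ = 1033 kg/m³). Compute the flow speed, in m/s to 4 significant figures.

Bernoulli between the free stream and the stagnation point: ½ρv² = P_stag − P_static.
v = √(2ΔP/ρ) = √(2·124500/1033) = 15.53 m/s.

v = 15.53 m/s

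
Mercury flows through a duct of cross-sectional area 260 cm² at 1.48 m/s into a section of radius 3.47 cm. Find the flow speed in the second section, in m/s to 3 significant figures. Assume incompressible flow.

By continuity, v₂ = v₁·A₁/A₂ = 1.48·(260/37.8) = 10.2 m/s.

v₂ ≈ 10.2 m/s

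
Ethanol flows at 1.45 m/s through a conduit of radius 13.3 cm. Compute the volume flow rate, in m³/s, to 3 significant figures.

Q ≈ 0.0806 m³/s

Q = A·v = 0.0556 m² × 1.45 m/s = 0.0806 m³/s.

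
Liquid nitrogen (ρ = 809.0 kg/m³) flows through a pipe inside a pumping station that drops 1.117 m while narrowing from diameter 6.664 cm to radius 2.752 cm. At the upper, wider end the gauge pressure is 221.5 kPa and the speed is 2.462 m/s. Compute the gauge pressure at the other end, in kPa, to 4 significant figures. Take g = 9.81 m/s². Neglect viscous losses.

The volume flow rate is constant, so v₂ = (A₁/A₂)v₁ = (34.88/23.79)·2.462 = 3.609 m/s.
Energy conservation along the streamline gives P₂ = P₁ − ½ρ(v₂² − v₁²) − ρg(h₂ − h₁).
P₂ = 221500 + ½·809.0·(2.462² − 3.609²) − 809.0·9.81·(−1.117) = 221500 + (-2817) − (-8865) = 227500 Pa.

227.5 kPa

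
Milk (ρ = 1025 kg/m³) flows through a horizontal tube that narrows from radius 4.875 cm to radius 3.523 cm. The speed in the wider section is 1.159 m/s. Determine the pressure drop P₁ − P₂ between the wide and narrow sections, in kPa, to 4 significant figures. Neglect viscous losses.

The volume flow rate is constant, so v₂ = (A₁/A₂)v₁ = (74.66/38.99)·1.159 = 2.219 m/s.
Along the horizontal streamline, P + ½ρv² is constant.
P₁ − P₂ = ½·1025·(2.219² − 1.159²) = ½·1025·3.582 = 1836 Pa.

ΔP = 1.836 kPa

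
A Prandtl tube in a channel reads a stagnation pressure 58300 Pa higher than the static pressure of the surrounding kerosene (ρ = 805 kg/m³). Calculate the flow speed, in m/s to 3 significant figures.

v ≈ 12.0 m/s

Bernoulli between the free stream and the stagnation point: ½ρv² = P_stag − P_static.
v = √(2ΔP/ρ) = √(2·58300/805) = 12.0 m/s.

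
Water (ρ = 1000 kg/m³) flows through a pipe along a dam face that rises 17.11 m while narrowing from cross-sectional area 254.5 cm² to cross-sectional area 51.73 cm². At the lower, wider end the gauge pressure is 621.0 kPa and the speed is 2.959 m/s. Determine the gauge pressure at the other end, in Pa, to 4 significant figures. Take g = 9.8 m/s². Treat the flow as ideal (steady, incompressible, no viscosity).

The volume flow rate is constant, so v₂ = (A₁/A₂)v₁ = (254.5/51.73)·2.959 = 14.56 m/s.
Energy conservation along the streamline gives P₂ = P₁ − ½ρ(v₂² − v₁²) − ρg(h₂ − h₁).
P₂ = 621000 + ½·1000·(2.959² − 14.56²) − 1000·9.8·(+17.11) = 621000 + (-101600) − (167700) = 351700 Pa.

P₂ ≈ 351700 Pa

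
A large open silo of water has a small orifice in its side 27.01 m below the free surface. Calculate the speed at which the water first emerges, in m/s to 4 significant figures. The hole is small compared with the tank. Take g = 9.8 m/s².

v ≈ 23.01 m/s

Bernoulli from surface to hole (P equal, v_surface ≈ 0): v = √(2gh) = √(2×9.8×27.01) = 23.01 m/s.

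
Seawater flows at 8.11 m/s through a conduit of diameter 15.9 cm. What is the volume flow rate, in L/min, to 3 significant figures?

Q = A·v = 0.0199 m² × 8.11 m/s = 0.161 m³/s.
Converting: 0.161 m³/s × 60000 = 9660 L/min.

Q = 9660 L/min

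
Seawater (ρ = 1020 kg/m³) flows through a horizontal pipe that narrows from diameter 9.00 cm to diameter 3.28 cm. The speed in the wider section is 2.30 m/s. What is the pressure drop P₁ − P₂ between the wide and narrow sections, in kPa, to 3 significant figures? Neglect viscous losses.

Continuity gives A₁v₁ = A₂v₂, so v₂ = (63.6 cm²)/(8.45 cm²) × 2.30 m/s = 17.3 m/s.
With no height change, Bernoulli's equation is P₁ + ½ρv₁² = P₂ + ½ρv₂².
P₁ − P₂ = ½·1020·(17.3² − 2.30²) = ½·1020·295 = 150000 Pa.

ΔP = 150 kPa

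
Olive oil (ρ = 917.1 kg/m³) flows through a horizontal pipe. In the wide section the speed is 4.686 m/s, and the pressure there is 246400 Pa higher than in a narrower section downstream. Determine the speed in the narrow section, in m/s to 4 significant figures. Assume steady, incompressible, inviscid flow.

v₂ ≈ 23.65 m/s

Along the level pipe P + ½ρv² is conserved, hence v₂² = v₁² + 2(P₁ − P₂)/ρ.
v₂ = √(4.686² + 2·246400/917.1) = √(21.96 + 537.3) = 23.65 m/s.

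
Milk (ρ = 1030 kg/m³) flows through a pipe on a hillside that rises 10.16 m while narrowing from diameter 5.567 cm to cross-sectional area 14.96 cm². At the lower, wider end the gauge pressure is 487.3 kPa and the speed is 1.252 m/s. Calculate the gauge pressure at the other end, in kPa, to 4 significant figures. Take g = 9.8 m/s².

P₂ = 383.4 kPa

Mass conservation (A₁v₁ = A₂v₂) gives v₂ = 1.252 × 24.34/14.96 = 2.037 m/s.
Bernoulli: P₁ + ½ρv₁² + ρg h₁ = P₂ + ½ρv₂² + ρg h₂, so P₂ = P₁ + ½ρ(v₁² − v₂²) − ρg(h₂ − h₁).
P₂ = 487300 + ½·1030·(1.252² − 2.037²) − 1030·9.8·(+10.16) = 487300 + (-1330) − (102600) = 383400 Pa.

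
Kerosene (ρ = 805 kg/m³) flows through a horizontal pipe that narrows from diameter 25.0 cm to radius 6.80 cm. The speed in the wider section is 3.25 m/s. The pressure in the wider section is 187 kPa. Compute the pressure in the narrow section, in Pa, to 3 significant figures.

P₂ ≈ 143000 Pa

Continuity gives A₁v₁ = A₂v₂, so v₂ = (491 cm²)/(145 cm²) × 3.25 m/s = 11.0 m/s.
Bernoulli (h₁ = h₂): P₁ − P₂ = ½ρ(v₂² − v₁²).
P₂ = P₁ − ½ρ(v₂² − v₁²) = 187000 − ½·805·(11.0² − 3.25²) = 187000 − 44300 = 143000 Pa.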